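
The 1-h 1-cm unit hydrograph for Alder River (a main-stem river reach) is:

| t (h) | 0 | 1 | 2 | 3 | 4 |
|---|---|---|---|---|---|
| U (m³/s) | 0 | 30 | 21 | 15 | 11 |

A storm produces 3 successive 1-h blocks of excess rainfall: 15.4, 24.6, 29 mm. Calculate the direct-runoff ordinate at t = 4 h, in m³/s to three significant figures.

By discrete convolution, Q_j = Σ (P_i / 10 mm) · U_{j−i}.
At t = 4 h (j=4): Q = (15.4/10)·11 + (24.6/10)·15 + (29/10)·21 = 115 m³/s.

Q ≈ 115 m³/s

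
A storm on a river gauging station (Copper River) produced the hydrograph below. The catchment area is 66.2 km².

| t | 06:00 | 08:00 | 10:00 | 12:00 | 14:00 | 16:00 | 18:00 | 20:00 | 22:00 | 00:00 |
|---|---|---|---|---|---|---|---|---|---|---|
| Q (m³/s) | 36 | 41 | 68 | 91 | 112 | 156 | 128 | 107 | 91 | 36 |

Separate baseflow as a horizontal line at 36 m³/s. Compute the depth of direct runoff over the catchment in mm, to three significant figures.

Direct runoff: 0.0, 5.0, 32.0, 55.0, 76.0, 120.0, 92.0, 71.0, 55.0, 0.0 m³/s; ΣQ_DR = 506.0 m³/s.
V = ΣQ_DR · Δt = 506.0 × 7200 s = 3.643 × 10^6 m³.
Over A = 66.2 km², depth = V / A = 55.0 mm.

d ≈ 55.0 mm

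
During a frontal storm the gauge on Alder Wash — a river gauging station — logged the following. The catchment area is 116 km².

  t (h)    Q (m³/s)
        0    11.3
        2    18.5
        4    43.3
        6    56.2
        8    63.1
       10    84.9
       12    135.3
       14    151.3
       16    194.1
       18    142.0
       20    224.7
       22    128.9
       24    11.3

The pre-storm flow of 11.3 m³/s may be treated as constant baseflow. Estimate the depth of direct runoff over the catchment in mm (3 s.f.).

d ≈ 69.4 mm

Direct runoff: 0.0, 7.2, 32.0, 44.9, 51.8, 73.6, 124.0, 140.0, 182.8, 130.7, 213.4, 117.6, 0.0 m³/s; ΣQ_DR = 1118 m³/s.
V = ΣQ_DR · Δt = 1118 × 7200 s = 8.050 × 10^6 m³.
Over A = 116 km², depth = V / A = 69.4 mm.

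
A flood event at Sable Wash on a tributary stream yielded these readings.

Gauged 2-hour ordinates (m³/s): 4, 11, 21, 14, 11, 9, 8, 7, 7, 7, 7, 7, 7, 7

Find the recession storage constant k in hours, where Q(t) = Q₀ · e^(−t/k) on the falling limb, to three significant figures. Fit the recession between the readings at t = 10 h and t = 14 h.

On the falling limb, Q drops from 9 to 7 m³/s between t = 10 h and t = 14 h (Δt = 4 h).
k = −Δt / ln(Q₂/Q₁) = −4 / ln(7/9) = 15.9 h.

k ≈ 15.9 h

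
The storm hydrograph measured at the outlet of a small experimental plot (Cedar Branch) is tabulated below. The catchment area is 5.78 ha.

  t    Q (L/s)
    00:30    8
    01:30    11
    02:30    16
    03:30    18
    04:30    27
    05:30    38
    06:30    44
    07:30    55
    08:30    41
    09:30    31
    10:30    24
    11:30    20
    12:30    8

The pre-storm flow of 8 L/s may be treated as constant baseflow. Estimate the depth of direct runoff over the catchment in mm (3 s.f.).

d ≈ 14.8 mm

Direct runoff: 0.0, 3.0, 8.0, 10.0, 19.0, 30.0, 36.0, 47.0, 33.0, 23.0, 16.0, 12.0, 0.0 L/s; ΣQ_DR = 237.0 L/s.
V = ΣQ_DR · Δt = 237.0 × 3600 s = 8.532 × 10^5 L.
Over A = 5.78 ha, depth = V / A = 14.8 mm.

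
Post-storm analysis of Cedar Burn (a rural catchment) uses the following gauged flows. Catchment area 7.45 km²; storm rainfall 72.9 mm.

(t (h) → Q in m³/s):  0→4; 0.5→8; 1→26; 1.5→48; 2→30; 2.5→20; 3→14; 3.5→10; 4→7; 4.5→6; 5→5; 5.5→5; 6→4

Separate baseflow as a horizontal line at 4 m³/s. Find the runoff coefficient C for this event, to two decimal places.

C ≈ 0.45

ΣQ_DR = 135.0 m³/s; V = ΣQ_DR·Δt = 2.430 × 10^5 m³.
Runoff depth d = V / A = 32.62 mm.
C = d / P = 32.62 / 72.9 = 0.45.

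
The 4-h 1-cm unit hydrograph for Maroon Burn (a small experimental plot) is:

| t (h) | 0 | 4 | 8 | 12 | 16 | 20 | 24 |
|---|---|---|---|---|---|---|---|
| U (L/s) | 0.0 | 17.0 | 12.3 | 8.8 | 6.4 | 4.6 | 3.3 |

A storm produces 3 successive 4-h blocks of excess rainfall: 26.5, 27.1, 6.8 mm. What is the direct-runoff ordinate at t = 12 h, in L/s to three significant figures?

By discrete convolution, Q_j = Σ (P_i / 10 mm) · U_{j−i}.
At t = 12 h (j=3): Q = (26.5/10)·8.8 + (27.1/10)·12.3 + (6.8/10)·17.0 = 68.2 L/s.

Q ≈ 68.2 L/s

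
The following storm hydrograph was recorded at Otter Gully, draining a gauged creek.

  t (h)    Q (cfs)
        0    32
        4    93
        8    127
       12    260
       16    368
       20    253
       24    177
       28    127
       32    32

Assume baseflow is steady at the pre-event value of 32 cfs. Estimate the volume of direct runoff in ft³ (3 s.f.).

V ≈ 1.70 × 10^7 ft³

Direct-runoff ordinates (Q − Q_b): 0.0, 61.0, 95.0, 228.0, 336.0, 221.0, 145.0, 95.0, 0.0 cfs.
ΣQ_DR = 1181 cfs.
With Δt = 4 h = 14400 s, V = ΣQ_DR · Δt = 1181 × 14400 = 1.70 × 10^7 ft³.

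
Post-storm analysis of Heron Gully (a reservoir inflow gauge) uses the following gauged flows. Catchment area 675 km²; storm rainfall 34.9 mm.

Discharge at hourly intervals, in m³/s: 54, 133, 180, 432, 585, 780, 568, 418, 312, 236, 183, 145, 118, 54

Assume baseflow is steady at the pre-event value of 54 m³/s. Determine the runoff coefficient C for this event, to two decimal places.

ΣQ_DR = 3442 m³/s; V = ΣQ_DR·Δt = 1.239 × 10^7 m³.
Runoff depth d = V / A = 18.36 mm.
C = d / P = 18.36 / 34.9 = 0.53.

C ≈ 0.53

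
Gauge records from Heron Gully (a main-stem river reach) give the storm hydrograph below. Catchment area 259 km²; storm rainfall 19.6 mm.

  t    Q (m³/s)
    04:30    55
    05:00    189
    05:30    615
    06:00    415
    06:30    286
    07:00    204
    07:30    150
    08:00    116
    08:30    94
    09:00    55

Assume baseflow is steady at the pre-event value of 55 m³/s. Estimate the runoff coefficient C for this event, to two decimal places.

ΣQ_DR = 1629 m³/s; V = ΣQ_DR·Δt = 2.932 × 10^6 m³.
Runoff depth d = V / A = 11.32 mm.
C = d / P = 11.32 / 19.6 = 0.58.

C ≈ 0.58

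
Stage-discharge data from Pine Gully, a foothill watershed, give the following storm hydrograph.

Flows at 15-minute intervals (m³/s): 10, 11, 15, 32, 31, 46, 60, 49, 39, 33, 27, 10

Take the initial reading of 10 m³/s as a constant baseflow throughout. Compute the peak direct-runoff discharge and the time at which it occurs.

Subtracting baseflow gives direct-runoff ordinates: 0.0, 1.0, 5.0, 22.0, 21.0, 36.0, 50.0, 39.0, 29.0, 23.0, 17.0, 0.0 m³/s.
The maximum is 50.0 m³/s, occurring at the reading for t = 1.5 h.

Q_p = 50.0 m³/s at t = 1.5 h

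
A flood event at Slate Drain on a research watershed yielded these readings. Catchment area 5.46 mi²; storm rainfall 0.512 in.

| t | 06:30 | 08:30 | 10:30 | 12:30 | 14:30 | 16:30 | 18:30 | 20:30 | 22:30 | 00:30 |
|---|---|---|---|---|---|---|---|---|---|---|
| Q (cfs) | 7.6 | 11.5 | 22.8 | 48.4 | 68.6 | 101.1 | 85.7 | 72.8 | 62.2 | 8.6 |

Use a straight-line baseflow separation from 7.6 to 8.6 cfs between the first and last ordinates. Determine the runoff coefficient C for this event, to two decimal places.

C ≈ 0.45

ΣQ_DR = 408.3 cfs; V = ΣQ_DR·Δt = 2.940 × 10^6 ft³.
Runoff depth d = V / A = 0.2318 in.
C = d / P = 0.2318 / 0.512 = 0.45.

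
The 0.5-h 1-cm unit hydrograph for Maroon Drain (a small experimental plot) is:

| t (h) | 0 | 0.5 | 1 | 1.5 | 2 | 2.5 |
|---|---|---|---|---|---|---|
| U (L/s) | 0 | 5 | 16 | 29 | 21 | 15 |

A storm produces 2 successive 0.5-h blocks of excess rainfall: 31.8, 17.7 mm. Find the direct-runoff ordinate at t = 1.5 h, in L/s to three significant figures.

By discrete convolution, Q_j = Σ (P_i / 10 mm) · U_{j−i}.
At t = 1.5 h (j=3): Q = (31.8/10)·29 + (17.7/10)·16 = 121 L/s.

Q ≈ 121 L/s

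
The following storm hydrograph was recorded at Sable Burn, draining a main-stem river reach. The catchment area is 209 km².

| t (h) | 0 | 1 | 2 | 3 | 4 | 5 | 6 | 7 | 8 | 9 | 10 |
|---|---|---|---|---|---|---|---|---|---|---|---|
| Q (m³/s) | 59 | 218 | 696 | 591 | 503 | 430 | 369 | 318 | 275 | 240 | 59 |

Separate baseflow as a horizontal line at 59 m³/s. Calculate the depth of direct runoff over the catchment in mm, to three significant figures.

d ≈ 53.6 mm

Direct runoff: 0.0, 159.0, 637.0, 532.0, 444.0, 371.0, 310.0, 259.0, 216.0, 181.0, 0.0 m³/s; ΣQ_DR = 3109 m³/s.
V = ΣQ_DR · Δt = 3109 × 3600 s = 1.119 × 10^7 m³.
Over A = 209 km², depth = V / A = 53.6 mm.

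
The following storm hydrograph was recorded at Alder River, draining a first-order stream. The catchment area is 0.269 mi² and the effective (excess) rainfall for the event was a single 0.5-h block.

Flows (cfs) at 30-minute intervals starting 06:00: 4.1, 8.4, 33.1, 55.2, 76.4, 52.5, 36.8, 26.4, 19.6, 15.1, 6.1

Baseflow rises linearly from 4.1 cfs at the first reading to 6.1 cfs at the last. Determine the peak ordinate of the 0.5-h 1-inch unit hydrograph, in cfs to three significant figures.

U_p ≈ 89.4 cfs

Direct runoff: 0.00, 4.10, 28.60, 50.50, 71.50, 47.40, 31.50, 20.90, 13.90, 9.20, 0.00 cfs; ΣQ_DR = 277.6 cfs, peak = 71.50 cfs.
Runoff depth d = ΣQ_DR·Δt / A = 277.6 × 1800 / (0.269 mi²) = 0.7996 in.
The 1-inch UH is the DRH scaled by (1 in)/d, so U_p = 71.50 × 1/0.7996 = 89.4 cfs.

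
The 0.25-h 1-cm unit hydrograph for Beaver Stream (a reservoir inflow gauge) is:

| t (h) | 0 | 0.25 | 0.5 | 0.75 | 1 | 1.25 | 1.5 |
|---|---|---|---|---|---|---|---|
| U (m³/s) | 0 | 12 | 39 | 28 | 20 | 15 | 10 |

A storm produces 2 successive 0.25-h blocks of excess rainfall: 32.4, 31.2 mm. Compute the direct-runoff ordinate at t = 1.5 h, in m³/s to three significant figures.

By discrete convolution, Q_j = Σ (P_i / 10 mm) · U_{j−i}.
At t = 1.5 h (j=6): Q = (32.4/10)·10 + (31.2/10)·15 = 79.2 m³/s.

Q ≈ 79.2 m³/s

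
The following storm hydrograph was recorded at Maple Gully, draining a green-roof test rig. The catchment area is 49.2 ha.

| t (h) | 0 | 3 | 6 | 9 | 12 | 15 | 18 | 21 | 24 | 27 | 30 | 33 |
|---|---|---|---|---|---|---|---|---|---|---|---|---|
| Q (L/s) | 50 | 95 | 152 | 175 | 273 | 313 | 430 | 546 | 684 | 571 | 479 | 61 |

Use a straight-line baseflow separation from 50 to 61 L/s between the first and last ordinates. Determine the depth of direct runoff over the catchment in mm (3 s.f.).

Direct runoff: 0.00, 44.00, 100.00, 122.00, 219.00, 258.00, 374.00, 489.00, 626.00, 512.00, 419.00, 0.00 L/s; ΣQ_DR = 3163 L/s.
V = ΣQ_DR · Δt = 3163 × 10800 s = 3.416 × 10^7 L.
Over A = 49.2 ha, depth = V / A = 69.4 mm.

d ≈ 69.4 mm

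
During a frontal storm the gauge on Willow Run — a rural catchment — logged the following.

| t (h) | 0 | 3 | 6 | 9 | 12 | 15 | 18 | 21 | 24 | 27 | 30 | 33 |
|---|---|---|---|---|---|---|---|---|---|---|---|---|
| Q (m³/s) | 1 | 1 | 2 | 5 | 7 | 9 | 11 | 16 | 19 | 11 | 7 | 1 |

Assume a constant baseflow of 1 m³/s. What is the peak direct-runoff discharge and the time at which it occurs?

Q_p = 18.0 m³/s at t = 24 h

Subtracting baseflow gives direct-runoff ordinates: 0.0, 0.0, 1.0, 4.0, 6.0, 8.0, 10.0, 15.0, 18.0, 10.0, 6.0, 0.0 m³/s.
The maximum is 18.0 m³/s, occurring at the reading for t = 24 h.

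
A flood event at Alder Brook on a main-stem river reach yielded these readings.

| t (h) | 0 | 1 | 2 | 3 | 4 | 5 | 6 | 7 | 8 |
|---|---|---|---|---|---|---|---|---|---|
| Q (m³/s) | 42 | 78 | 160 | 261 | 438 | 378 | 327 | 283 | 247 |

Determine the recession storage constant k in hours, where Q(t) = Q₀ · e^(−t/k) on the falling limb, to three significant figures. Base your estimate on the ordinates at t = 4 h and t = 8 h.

On the falling limb, Q drops from 438 to 247 m³/s between t = 4 h and t = 8 h (Δt = 4 h).
k = −Δt / ln(Q₂/Q₁) = −4 / ln(247/438) = 6.98 h.

k ≈ 6.98 h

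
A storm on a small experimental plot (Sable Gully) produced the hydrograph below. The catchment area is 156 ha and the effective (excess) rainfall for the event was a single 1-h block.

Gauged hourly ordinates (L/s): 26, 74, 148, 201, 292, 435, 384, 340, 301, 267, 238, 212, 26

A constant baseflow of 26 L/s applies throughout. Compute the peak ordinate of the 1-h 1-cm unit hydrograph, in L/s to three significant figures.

Direct runoff: 0.0, 48.0, 122.0, 175.0, 266.0, 409.0, 358.0, 314.0, 275.0, 241.0, 212.0, 186.0, 0.0 L/s; ΣQ_DR = 2606 L/s, peak = 409.0 L/s.
Runoff depth d = ΣQ_DR·Δt / A = 2606 × 3600 / (156 ha) = 6.014 mm.
The 1-cm UH is the DRH scaled by (10 mm)/d, so U_p = 409.0 × 10/6.014 = 680 L/s.

U_p ≈ 680 L/s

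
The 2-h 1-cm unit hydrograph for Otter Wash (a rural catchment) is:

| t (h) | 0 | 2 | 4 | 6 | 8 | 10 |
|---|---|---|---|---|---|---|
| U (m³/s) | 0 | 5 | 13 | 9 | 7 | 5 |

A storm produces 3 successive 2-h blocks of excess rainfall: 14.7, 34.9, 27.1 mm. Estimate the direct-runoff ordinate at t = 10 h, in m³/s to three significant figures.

Q ≈ 56.2 m³/s

By discrete convolution, Q_j = Σ (P_i / 10 mm) · U_{j−i}.
At t = 10 h (j=5): Q = (14.7/10)·5 + (34.9/10)·7 + (27.1/10)·9 = 56.2 m³/s.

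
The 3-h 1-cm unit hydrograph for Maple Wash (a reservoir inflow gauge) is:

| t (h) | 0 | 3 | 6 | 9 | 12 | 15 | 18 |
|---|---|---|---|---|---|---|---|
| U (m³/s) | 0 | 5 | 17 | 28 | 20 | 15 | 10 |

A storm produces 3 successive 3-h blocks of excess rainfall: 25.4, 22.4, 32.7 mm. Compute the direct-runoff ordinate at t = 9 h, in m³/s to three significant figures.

Q ≈ 126 m³/s

By discrete convolution, Q_j = Σ (P_i / 10 mm) · U_{j−i}.
At t = 9 h (j=3): Q = (25.4/10)·28 + (22.4/10)·17 + (32.7/10)·5 = 126 m³/s.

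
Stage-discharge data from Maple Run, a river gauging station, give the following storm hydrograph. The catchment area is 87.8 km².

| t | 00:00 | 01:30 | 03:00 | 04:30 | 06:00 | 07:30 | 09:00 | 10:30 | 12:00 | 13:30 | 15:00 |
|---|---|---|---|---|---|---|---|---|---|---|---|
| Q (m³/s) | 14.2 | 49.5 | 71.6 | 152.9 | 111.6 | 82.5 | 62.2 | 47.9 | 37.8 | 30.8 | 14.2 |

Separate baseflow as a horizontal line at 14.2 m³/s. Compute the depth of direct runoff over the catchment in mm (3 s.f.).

Direct runoff: 0.0, 35.3, 57.4, 138.7, 97.4, 68.3, 48.0, 33.7, 23.6, 16.6, 0.0 m³/s; ΣQ_DR = 519.0 m³/s.
V = ΣQ_DR · Δt = 519.0 × 5400 s = 2.803 × 10^6 m³.
Over A = 87.8 km², depth = V / A = 31.9 mm.

d ≈ 31.9 mm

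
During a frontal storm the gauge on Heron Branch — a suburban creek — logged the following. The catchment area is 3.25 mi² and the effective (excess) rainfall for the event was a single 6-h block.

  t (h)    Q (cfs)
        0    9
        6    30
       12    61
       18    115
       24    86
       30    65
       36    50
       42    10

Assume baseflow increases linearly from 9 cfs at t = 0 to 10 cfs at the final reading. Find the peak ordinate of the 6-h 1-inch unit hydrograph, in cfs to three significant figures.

Direct runoff: 0.00, 20.86, 51.71, 105.57, 76.43, 55.29, 40.14, 0.00 cfs; ΣQ_DR = 350.0 cfs, peak = 105.57 cfs.
Runoff depth d = ΣQ_DR·Δt / A = 350.0 × 21600 / (3.25 mi²) = 1.001 in.
The 1-inch UH is the DRH scaled by (1 in)/d, so U_p = 105.57 × 1/1.001 = 105 cfs.

U_p ≈ 105 cfs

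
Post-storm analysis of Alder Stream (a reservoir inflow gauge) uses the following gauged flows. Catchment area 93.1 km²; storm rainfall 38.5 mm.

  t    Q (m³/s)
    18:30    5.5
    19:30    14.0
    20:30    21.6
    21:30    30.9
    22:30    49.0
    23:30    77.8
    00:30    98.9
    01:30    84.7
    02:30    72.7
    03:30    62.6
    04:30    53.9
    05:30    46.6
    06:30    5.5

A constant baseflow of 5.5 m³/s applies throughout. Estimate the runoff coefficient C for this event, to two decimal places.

ΣQ_DR = 552.2 m³/s; V = ΣQ_DR·Δt = 1.988 × 10^6 m³.
Runoff depth d = V / A = 21.35 mm.
C = d / P = 21.35 / 38.5 = 0.55.

C ≈ 0.55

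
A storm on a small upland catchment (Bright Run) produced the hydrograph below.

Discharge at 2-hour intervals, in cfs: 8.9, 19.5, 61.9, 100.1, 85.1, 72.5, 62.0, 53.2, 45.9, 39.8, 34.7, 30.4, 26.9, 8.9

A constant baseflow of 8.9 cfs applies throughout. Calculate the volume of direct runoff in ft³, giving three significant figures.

V ≈ 3.78 × 10^6 ft³

Direct-runoff ordinates (Q − Q_b): 0.0, 10.6, 53.0, 91.2, 76.2, 63.6, 53.1, 44.3, 37.0, 30.9, 25.8, 21.5, 18.0, 0.0 cfs.
ΣQ_DR = 525.2 cfs.
With Δt = 2 h = 7200 s, V = ΣQ_DR · Δt = 525.2 × 7200 = 3.78 × 10^6 ft³.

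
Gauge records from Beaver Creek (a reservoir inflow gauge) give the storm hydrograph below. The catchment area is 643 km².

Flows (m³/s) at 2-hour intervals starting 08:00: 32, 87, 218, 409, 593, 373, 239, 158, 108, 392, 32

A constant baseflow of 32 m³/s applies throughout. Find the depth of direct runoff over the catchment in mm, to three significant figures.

Direct runoff: 0.0, 55.0, 186.0, 377.0, 561.0, 341.0, 207.0, 126.0, 76.0, 360.0, 0.0 m³/s; ΣQ_DR = 2289 m³/s.
V = ΣQ_DR · Δt = 2289 × 7200 s = 1.648 × 10^7 m³.
Over A = 643 km², depth = V / A = 25.6 mm.

d ≈ 25.6 mm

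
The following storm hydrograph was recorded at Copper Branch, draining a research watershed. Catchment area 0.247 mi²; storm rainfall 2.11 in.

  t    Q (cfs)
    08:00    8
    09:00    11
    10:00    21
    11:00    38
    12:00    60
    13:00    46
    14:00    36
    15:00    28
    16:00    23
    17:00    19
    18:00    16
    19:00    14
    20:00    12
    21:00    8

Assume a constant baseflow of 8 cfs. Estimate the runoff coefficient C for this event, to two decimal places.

C ≈ 0.68

ΣQ_DR = 228.0 cfs; V = ΣQ_DR·Δt = 8.208 × 10^5 ft³.
Runoff depth d = V / A = 1.430 in.
C = d / P = 1.430 / 2.11 = 0.68.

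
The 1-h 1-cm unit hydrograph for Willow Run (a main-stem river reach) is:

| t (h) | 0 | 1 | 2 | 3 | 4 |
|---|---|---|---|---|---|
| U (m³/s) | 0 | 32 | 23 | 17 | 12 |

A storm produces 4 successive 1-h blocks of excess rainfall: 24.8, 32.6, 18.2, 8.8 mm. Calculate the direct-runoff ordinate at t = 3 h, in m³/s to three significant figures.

By discrete convolution, Q_j = Σ (P_i / 10 mm) · U_{j−i}.
At t = 3 h (j=3): Q = (24.8/10)·17 + (32.6/10)·23 + (18.2/10)·32 + (8.8/10)·0 = 175 m³/s.

Q ≈ 175 m³/s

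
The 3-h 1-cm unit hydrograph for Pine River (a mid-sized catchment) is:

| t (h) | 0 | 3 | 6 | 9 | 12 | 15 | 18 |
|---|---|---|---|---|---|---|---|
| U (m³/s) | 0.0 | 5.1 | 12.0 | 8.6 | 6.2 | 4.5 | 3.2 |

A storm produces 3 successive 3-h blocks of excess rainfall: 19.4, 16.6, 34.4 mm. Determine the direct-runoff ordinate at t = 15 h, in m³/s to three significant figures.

Q ≈ 48.6 m³/s

By discrete convolution, Q_j = Σ (P_i / 10 mm) · U_{j−i}.
At t = 15 h (j=5): Q = (19.4/10)·4.5 + (16.6/10)·6.2 + (34.4/10)·8.6 = 48.6 m³/s.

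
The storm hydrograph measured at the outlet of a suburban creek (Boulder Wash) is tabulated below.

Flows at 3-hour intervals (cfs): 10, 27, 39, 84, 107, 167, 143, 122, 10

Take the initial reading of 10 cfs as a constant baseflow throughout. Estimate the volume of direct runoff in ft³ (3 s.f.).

V ≈ 6.69 × 10^6 ft³

Direct-runoff ordinates (Q − Q_b): 0.0, 17.0, 29.0, 74.0, 97.0, 157.0, 133.0, 112.0, 0.0 cfs.
ΣQ_DR = 619.0 cfs.
With Δt = 3 h = 10800 s, V = ΣQ_DR · Δt = 619.0 × 10800 = 6.69 × 10^6 ft³.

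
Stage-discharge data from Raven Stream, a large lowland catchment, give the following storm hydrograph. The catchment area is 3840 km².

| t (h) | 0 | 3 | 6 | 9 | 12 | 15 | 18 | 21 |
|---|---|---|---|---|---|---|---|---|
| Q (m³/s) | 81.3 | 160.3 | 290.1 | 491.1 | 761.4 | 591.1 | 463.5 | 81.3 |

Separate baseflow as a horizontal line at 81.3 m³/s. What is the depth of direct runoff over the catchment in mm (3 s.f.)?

d ≈ 6.38 mm

Direct runoff: 0.0, 79.0, 208.8, 409.8, 680.1, 509.8, 382.2, 0.0 m³/s; ΣQ_DR = 2270 m³/s.
V = ΣQ_DR · Δt = 2270 × 10800 s = 2.451 × 10^7 m³.
Over A = 3840 km², depth = V / A = 6.38 mm.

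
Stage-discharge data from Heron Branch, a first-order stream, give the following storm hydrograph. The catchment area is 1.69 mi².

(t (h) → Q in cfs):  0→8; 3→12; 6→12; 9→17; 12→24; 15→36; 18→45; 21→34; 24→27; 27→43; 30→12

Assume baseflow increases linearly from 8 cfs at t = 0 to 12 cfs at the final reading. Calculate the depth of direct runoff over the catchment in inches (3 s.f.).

Direct runoff: 0.00, 3.60, 3.20, 7.80, 14.40, 26.00, 34.60, 23.20, 15.80, 31.40, 0.00 cfs; ΣQ_DR = 160.0 cfs.
V = ΣQ_DR · Δt = 160.0 × 10800 s = 1.728 × 10^6 ft³.
Over A = 1.69 mi², depth = V / A = 0.440 in.

d ≈ 0.440 in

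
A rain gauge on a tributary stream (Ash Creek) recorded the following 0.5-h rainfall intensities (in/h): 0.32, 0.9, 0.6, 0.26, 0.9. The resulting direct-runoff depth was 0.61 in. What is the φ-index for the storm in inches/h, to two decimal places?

φ ≈ 0.39 in/h

Only the 3 blocks with intensity above φ contribute runoff: 0.9, 0.6, 0.9 in/h.
Σ(I−φ)·Δt = d  ⇒  (0.9+0.6+0.9 − 3φ)·0.5 = 0.61
φ = (2.400 − 0.61/0.5) / 3 = 0.39 in/h.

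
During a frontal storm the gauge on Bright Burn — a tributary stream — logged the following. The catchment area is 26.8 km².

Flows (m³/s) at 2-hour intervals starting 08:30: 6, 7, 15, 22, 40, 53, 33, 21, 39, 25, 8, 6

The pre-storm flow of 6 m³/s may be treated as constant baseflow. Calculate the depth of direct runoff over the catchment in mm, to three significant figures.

d ≈ 54.5 mm

Direct runoff: 0.0, 1.0, 9.0, 16.0, 34.0, 47.0, 27.0, 15.0, 33.0, 19.0, 2.0, 0.0 m³/s; ΣQ_DR = 203.0 m³/s.
V = ΣQ_DR · Δt = 203.0 × 7200 s = 1.462 × 10^6 m³.
Over A = 26.8 km², depth = V / A = 54.5 mm.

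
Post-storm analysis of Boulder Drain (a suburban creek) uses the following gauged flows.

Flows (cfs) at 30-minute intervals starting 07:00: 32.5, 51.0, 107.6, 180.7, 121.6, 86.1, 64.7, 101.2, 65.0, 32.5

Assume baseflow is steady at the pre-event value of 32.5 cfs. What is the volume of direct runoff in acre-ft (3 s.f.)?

Direct-runoff ordinates (Q − Q_b): 0.0, 18.5, 75.1, 148.2, 89.1, 53.6, 32.2, 68.7, 32.5, 0.0 cfs.
ΣQ_DR = 517.9 cfs.
With Δt = 0.5 h = 1800 s, V = ΣQ_DR · Δt = 517.9 × 1800 = 9.32 × 10^5 ft³ = 21.4 acre-ft.

V ≈ 21.4 acre-ft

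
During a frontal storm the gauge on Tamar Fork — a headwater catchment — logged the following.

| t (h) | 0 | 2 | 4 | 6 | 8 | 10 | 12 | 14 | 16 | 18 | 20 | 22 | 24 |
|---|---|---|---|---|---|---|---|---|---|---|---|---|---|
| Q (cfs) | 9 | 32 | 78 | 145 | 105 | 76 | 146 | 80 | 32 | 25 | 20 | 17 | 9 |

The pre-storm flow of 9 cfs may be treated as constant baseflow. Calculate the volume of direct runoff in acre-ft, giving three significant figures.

V ≈ 109 acre-ft

Direct-runoff ordinates (Q − Q_b): 0.0, 23.0, 69.0, 136.0, 96.0, 67.0, 137.0, 71.0, 23.0, 16.0, 11.0, 8.0, 0.0 cfs.
ΣQ_DR = 657.0 cfs.
With Δt = 2 h = 7200 s, V = ΣQ_DR · Δt = 657.0 × 7200 = 4.73 × 10^6 ft³ = 109 acre-ft.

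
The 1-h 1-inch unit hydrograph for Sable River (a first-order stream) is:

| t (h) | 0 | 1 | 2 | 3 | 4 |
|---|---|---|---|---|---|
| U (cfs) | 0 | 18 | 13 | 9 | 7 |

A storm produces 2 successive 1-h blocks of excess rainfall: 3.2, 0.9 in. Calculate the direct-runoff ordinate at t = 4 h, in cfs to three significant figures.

Q ≈ 30.5 cfs

By discrete convolution, Q_j = Σ (P_i / 1 in) · U_{j−i}.
At t = 4 h (j=4): Q = (3.2/1)·7 + (0.9/1)·9 = 30.5 cfs.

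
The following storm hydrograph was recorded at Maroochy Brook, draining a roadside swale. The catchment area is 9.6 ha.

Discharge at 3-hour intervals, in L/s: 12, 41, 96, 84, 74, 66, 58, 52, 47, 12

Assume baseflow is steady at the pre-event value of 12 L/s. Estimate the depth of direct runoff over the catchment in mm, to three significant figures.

Direct runoff: 0.0, 29.0, 84.0, 72.0, 62.0, 54.0, 46.0, 40.0, 35.0, 0.0 L/s; ΣQ_DR = 422.0 L/s.
V = ΣQ_DR · Δt = 422.0 × 10800 s = 4.558 × 10^6 L.
Over A = 9.6 ha, depth = V / A = 47.5 mm.

d ≈ 47.5 mm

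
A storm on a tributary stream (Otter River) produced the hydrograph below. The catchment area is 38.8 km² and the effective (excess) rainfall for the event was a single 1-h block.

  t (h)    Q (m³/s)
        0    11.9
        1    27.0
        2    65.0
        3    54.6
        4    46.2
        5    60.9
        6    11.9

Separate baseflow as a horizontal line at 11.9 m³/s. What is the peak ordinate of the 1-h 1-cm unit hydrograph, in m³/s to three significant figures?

Direct runoff: 0.0, 15.1, 53.1, 42.7, 34.3, 49.0, 0.0 m³/s; ΣQ_DR = 194.2 m³/s, peak = 53.1 m³/s.
Runoff depth d = ΣQ_DR·Δt / A = 194.2 × 3600 / (38.8 km²) = 18.02 mm.
The 1-cm UH is the DRH scaled by (10 mm)/d, so U_p = 53.1 × 10/18.02 = 29.5 m³/s.

U_p ≈ 29.5 m³/s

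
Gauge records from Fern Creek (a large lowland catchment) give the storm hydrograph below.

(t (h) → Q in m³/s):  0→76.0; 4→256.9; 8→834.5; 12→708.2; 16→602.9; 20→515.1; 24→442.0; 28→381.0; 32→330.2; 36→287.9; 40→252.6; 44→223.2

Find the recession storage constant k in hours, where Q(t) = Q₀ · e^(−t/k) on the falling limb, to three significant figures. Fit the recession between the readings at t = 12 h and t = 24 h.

k ≈ 25.5 h

On the falling limb, Q drops from 708.2 to 442.0 m³/s between t = 12 h and t = 24 h (Δt = 12 h).
k = −Δt / ln(Q₂/Q₁) = −12 / ln(442.0/708.2) = 25.5 h.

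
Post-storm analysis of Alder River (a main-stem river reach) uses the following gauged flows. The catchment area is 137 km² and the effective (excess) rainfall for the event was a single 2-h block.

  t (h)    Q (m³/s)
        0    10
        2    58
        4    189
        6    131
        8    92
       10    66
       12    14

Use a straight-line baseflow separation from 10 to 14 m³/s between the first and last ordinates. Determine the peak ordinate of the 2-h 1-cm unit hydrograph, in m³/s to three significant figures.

U_p ≈ 71.0 m³/s

Direct runoff: 0.00, 47.33, 177.67, 119.00, 79.33, 52.67, 0.00 m³/s; ΣQ_DR = 476.0 m³/s, peak = 177.67 m³/s.
Runoff depth d = ΣQ_DR·Δt / A = 476.0 × 7200 / (137 km²) = 25.02 mm.
The 1-cm UH is the DRH scaled by (10 mm)/d, so U_p = 177.67 × 10/25.02 = 71.0 m³/s.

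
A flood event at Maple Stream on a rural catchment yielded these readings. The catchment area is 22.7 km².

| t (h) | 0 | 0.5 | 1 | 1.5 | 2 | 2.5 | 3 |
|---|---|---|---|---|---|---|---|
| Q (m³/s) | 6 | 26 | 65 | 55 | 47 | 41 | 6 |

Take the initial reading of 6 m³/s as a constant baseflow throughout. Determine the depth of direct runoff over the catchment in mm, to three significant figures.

d ≈ 16.2 mm

Direct runoff: 0.0, 20.0, 59.0, 49.0, 41.0, 35.0, 0.0 m³/s; ΣQ_DR = 204.0 m³/s.
V = ΣQ_DR · Δt = 204.0 × 1800 s = 3.672 × 10^5 m³.
Over A = 22.7 km², depth = V / A = 16.2 mm.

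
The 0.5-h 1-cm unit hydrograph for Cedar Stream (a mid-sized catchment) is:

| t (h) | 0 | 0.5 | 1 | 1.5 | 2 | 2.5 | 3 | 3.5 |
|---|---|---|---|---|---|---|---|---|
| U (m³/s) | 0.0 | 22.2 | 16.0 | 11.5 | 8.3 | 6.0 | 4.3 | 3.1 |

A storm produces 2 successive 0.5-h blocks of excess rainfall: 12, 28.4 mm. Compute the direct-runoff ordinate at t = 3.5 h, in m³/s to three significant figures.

Q ≈ 15.9 m³/s

By discrete convolution, Q_j = Σ (P_i / 10 mm) · U_{j−i}.
At t = 3.5 h (j=7): Q = (12/10)·3.1 + (28.4/10)·4.3 = 15.9 m³/s.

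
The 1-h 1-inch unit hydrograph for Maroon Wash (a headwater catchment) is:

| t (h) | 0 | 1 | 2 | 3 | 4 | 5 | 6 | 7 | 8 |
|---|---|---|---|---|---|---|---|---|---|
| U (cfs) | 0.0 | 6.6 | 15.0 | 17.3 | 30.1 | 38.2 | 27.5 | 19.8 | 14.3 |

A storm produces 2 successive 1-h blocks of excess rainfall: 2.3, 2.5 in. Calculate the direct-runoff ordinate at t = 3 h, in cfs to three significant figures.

By discrete convolution, Q_j = Σ (P_i / 1 in) · U_{j−i}.
At t = 3 h (j=3): Q = (2.3/1)·17.3 + (2.5/1)·15.0 = 77.3 cfs.

Q ≈ 77.3 cfs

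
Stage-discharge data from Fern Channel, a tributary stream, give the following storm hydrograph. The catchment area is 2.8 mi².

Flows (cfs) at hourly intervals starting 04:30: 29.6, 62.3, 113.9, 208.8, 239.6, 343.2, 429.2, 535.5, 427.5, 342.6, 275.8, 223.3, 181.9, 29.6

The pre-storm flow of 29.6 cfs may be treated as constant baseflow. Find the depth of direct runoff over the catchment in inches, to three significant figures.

Direct runoff: 0.0, 32.7, 84.3, 179.2, 210.0, 313.6, 399.6, 505.9, 397.9, 313.0, 246.2, 193.7, 152.3, 0.0 cfs; ΣQ_DR = 3028 cfs.
V = ΣQ_DR · Δt = 3028 × 3600 s = 1.090 × 10^7 ft³.
Over A = 2.8 mi², depth = V / A = 1.68 in.

d ≈ 1.68 in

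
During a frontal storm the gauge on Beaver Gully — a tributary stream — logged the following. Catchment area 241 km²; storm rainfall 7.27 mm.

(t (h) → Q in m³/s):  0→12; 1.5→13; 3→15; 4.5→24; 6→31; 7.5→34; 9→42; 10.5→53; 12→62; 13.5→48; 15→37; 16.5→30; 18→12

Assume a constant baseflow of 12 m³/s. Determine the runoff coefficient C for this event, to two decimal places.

ΣQ_DR = 257.0 m³/s; V = ΣQ_DR·Δt = 1.388 × 10^6 m³.
Runoff depth d = V / A = 5.759 mm.
C = d / P = 5.759 / 7.27 = 0.79.

C ≈ 0.79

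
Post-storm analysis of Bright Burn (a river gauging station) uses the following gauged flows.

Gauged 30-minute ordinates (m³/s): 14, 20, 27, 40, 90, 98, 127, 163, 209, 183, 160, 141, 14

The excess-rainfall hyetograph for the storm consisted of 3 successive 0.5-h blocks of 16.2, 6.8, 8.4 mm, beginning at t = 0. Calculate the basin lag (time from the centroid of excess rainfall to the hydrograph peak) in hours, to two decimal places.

t_L ≈ 3.37 h

Centroid of excess rainfall: t_c = Σ P_i·t̄_i / ΣP_i = 0.6258 h (block centres at 0.25, 0.75, 1.25 h).
Hydrograph peak occurs at t = 4 h, so basin lag t_L = 4 − 0.6258 = 3.37 h.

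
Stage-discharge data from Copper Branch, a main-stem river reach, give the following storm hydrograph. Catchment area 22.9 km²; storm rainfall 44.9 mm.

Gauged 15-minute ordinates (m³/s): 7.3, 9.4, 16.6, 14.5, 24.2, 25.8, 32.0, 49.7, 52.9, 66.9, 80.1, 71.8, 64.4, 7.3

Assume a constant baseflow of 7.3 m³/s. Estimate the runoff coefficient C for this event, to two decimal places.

C ≈ 0.37

ΣQ_DR = 420.7 m³/s; V = ΣQ_DR·Δt = 3.786 × 10^5 m³.
Runoff depth d = V / A = 16.53 mm.
C = d / P = 16.53 / 44.9 = 0.37.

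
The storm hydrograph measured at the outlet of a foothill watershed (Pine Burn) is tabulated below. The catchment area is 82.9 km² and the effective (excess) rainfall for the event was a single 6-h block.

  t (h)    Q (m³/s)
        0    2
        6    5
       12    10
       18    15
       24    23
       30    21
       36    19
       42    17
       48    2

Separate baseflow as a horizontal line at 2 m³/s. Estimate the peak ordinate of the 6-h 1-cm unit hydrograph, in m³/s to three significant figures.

U_p ≈ 8.40 m³/s

Direct runoff: 0.0, 3.0, 8.0, 13.0, 21.0, 19.0, 17.0, 15.0, 0.0 m³/s; ΣQ_DR = 96.00 m³/s, peak = 21.0 m³/s.
Runoff depth d = ΣQ_DR·Δt / A = 96.00 × 21600 / (82.9 km²) = 25.01 mm.
The 1-cm UH is the DRH scaled by (10 mm)/d, so U_p = 21.0 × 10/25.01 = 8.40 m³/s.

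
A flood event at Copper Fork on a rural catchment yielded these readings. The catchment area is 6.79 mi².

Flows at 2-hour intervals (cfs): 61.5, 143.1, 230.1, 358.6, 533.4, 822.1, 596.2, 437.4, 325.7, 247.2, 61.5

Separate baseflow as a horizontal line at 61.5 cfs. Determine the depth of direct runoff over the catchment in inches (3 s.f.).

Direct runoff: 0.0, 81.6, 168.6, 297.1, 471.9, 760.6, 534.7, 375.9, 264.2, 185.7, 0.0 cfs; ΣQ_DR = 3140 cfs.
V = ΣQ_DR · Δt = 3140 × 7200 s = 2.261 × 10^7 ft³.
Over A = 6.79 mi², depth = V / A = 1.43 in.

d ≈ 1.43 in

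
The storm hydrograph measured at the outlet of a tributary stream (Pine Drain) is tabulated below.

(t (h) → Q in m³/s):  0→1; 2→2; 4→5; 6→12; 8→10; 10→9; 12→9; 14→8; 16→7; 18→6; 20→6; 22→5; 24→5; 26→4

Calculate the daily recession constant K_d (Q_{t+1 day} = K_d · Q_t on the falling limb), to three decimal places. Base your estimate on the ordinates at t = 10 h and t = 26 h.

Between t = 10 h and t = 26 h the flow falls from 9 to 4 m³/s over 8×2 h = 16 h.
Per-interval ratio K = (4/9)^(1/8) = 0.9036; K_d = K^(24/2) = 0.296.

K_d ≈ 0.296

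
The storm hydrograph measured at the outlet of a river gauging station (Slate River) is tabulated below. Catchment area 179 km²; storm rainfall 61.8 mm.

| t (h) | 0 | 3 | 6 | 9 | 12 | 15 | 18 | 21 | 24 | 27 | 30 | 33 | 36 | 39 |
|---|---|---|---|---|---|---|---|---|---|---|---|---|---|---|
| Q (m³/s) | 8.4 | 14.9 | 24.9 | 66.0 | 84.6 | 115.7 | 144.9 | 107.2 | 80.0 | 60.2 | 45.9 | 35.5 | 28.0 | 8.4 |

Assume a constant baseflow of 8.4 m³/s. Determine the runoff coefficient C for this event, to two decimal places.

ΣQ_DR = 707.0 m³/s; V = ΣQ_DR·Δt = 7.636 × 10^6 m³.
Runoff depth d = V / A = 42.66 mm.
C = d / P = 42.66 / 61.8 = 0.69.

C ≈ 0.69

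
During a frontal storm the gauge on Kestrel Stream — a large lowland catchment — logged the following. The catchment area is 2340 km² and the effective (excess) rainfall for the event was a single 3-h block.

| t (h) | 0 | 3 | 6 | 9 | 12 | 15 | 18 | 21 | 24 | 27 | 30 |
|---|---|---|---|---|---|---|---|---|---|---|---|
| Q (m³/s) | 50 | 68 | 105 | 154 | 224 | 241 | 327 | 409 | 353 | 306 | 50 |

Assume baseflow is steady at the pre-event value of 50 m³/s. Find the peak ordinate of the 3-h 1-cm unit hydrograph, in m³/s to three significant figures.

Direct runoff: 0.0, 18.0, 55.0, 104.0, 174.0, 191.0, 277.0, 359.0, 303.0, 256.0, 0.0 m³/s; ΣQ_DR = 1737 m³/s, peak = 359.0 m³/s.
Runoff depth d = ΣQ_DR·Δt / A = 1737 × 10800 / (2340 km²) = 8.017 mm.
The 1-cm UH is the DRH scaled by (10 mm)/d, so U_p = 359.0 × 10/8.017 = 448 m³/s.

U_p ≈ 448 m³/s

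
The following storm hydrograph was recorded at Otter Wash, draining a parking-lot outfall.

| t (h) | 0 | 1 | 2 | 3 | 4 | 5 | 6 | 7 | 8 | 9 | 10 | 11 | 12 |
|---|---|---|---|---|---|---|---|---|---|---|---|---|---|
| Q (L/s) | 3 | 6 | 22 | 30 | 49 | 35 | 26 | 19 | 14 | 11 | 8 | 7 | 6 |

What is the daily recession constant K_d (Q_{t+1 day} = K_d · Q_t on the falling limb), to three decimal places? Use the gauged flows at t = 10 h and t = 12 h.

Between t = 10 h and t = 12 h the flow falls from 8 to 6 L/s over 2×1 h = 2 h.
Per-interval ratio K = (6/8)^(1/2) = 0.8660; K_d = K^(24/1) = 0.032.

K_d ≈ 0.032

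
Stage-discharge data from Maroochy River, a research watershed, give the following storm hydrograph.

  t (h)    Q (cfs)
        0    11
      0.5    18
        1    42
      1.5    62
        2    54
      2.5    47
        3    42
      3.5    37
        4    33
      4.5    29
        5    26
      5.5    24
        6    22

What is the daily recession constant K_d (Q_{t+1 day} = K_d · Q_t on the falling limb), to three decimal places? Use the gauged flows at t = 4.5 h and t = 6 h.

Between t = 4.5 h and t = 6 h the flow falls from 29 to 22 cfs over 3×0.5 h = 1.5 h.
Per-interval ratio K = (22/29)^(1/3) = 0.9120; K_d = K^(24/0.5) = 0.012.

K_d ≈ 0.012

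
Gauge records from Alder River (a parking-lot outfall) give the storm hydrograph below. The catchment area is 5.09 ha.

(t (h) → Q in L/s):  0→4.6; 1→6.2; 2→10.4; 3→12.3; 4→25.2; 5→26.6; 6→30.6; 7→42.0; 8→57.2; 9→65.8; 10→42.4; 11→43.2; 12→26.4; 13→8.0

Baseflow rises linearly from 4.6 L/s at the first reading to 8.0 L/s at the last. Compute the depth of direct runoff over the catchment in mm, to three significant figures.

Direct runoff: 0.00, 1.34, 5.28, 6.92, 19.55, 20.69, 24.43, 35.57, 50.51, 58.85, 35.18, 35.72, 18.66, 0.00 L/s; ΣQ_DR = 312.7 L/s.
V = ΣQ_DR · Δt = 312.7 × 3600 s = 1.126 × 10^6 L.
Over A = 5.09 ha, depth = V / A = 22.1 mm.

d ≈ 22.1 mm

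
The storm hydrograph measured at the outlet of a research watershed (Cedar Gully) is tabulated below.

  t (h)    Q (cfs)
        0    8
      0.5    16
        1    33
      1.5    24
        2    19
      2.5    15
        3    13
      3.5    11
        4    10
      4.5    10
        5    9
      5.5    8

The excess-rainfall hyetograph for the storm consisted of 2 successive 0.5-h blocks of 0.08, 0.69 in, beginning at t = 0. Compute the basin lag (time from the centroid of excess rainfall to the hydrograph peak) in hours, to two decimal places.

t_L ≈ 0.30 h

Centroid of excess rainfall: t_c = Σ P_i·t̄_i / ΣP_i = 0.6981 h (block centres at 0.25, 0.75 h).
Hydrograph peak occurs at t = 1 h, so basin lag t_L = 1 − 0.6981 = 0.30 h.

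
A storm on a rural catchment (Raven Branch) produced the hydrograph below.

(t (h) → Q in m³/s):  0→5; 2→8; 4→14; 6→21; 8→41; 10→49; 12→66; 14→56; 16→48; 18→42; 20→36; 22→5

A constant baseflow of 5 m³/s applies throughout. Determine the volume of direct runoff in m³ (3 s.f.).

Direct-runoff ordinates (Q − Q_b): 0.0, 3.0, 9.0, 16.0, 36.0, 44.0, 61.0, 51.0, 43.0, 37.0, 31.0, 0.0 m³/s.
ΣQ_DR = 331.0 m³/s.
With Δt = 2 h = 7200 s, V = ΣQ_DR · Δt = 331.0 × 7200 = 2.38 × 10^6 m³.

V ≈ 2.38 × 10^6 m³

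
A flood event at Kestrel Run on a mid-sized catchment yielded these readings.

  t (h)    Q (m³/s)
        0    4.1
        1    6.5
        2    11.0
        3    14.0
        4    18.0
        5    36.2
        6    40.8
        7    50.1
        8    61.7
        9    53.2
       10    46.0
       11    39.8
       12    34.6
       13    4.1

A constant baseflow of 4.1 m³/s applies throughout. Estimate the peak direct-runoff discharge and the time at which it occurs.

Q_p = 57.6 m³/s at t = 8 h

Subtracting baseflow gives direct-runoff ordinates: 0.0, 2.4, 6.9, 9.9, 13.9, 32.1, 36.7, 46.0, 57.6, 49.1, 41.9, 35.7, 30.5, 0.0 m³/s.
The maximum is 57.6 m³/s, occurring at the reading for t = 8 h.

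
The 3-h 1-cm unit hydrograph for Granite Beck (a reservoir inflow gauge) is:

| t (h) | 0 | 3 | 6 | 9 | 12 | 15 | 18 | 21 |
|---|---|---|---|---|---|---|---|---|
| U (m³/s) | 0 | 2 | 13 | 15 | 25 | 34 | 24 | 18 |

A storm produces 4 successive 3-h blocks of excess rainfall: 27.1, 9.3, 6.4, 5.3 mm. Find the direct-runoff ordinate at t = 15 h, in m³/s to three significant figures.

Q ≈ 132 m³/s

By discrete convolution, Q_j = Σ (P_i / 10 mm) · U_{j−i}.
At t = 15 h (j=5): Q = (27.1/10)·34 + (9.3/10)·25 + (6.4/10)·15 + (5.3/10)·13 = 132 m³/s.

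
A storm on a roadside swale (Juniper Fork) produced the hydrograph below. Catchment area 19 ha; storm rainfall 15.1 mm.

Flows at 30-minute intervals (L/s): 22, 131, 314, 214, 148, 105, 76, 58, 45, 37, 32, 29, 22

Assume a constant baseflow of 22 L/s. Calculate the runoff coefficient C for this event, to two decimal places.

ΣQ_DR = 947.0 L/s; V = ΣQ_DR·Δt = 1.705 × 10^6 L.
Runoff depth d = V / A = 8.972 mm.
C = d / P = 8.972 / 15.1 = 0.59.

C ≈ 0.59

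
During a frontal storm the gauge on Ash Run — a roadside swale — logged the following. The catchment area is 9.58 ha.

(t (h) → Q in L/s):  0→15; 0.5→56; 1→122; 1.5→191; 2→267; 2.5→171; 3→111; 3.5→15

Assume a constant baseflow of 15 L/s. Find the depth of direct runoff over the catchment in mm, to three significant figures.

d ≈ 15.6 mm

Direct runoff: 0.0, 41.0, 107.0, 176.0, 252.0, 156.0, 96.0, 0.0 L/s; ΣQ_DR = 828.0 L/s.
V = ΣQ_DR · Δt = 828.0 × 1800 s = 1.490 × 10^6 L.
Over A = 9.58 ha, depth = V / A = 15.6 mm.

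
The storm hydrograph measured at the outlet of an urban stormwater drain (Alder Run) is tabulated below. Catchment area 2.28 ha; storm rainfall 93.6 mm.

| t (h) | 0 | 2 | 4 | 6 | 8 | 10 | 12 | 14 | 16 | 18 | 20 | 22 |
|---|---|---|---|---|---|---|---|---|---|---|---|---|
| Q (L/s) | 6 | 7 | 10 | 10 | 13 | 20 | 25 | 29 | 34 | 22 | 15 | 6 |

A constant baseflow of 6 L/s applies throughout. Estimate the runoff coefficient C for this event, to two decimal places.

ΣQ_DR = 125.0 L/s; V = ΣQ_DR·Δt = 9.000 × 10^5 L.
Runoff depth d = V / A = 39.47 mm.
C = d / P = 39.47 / 93.6 = 0.42.

C ≈ 0.42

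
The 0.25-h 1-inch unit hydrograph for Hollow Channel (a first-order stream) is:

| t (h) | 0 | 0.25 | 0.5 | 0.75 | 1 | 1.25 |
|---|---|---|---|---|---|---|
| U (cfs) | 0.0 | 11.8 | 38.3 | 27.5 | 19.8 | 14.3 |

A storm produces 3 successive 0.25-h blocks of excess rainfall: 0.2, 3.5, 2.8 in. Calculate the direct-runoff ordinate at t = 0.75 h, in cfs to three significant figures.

By discrete convolution, Q_j = Σ (P_i / 1 in) · U_{j−i}.
At t = 0.75 h (j=3): Q = (0.2/1)·27.5 + (3.5/1)·38.3 + (2.8/1)·11.8 = 173 cfs.

Q ≈ 173 cfs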